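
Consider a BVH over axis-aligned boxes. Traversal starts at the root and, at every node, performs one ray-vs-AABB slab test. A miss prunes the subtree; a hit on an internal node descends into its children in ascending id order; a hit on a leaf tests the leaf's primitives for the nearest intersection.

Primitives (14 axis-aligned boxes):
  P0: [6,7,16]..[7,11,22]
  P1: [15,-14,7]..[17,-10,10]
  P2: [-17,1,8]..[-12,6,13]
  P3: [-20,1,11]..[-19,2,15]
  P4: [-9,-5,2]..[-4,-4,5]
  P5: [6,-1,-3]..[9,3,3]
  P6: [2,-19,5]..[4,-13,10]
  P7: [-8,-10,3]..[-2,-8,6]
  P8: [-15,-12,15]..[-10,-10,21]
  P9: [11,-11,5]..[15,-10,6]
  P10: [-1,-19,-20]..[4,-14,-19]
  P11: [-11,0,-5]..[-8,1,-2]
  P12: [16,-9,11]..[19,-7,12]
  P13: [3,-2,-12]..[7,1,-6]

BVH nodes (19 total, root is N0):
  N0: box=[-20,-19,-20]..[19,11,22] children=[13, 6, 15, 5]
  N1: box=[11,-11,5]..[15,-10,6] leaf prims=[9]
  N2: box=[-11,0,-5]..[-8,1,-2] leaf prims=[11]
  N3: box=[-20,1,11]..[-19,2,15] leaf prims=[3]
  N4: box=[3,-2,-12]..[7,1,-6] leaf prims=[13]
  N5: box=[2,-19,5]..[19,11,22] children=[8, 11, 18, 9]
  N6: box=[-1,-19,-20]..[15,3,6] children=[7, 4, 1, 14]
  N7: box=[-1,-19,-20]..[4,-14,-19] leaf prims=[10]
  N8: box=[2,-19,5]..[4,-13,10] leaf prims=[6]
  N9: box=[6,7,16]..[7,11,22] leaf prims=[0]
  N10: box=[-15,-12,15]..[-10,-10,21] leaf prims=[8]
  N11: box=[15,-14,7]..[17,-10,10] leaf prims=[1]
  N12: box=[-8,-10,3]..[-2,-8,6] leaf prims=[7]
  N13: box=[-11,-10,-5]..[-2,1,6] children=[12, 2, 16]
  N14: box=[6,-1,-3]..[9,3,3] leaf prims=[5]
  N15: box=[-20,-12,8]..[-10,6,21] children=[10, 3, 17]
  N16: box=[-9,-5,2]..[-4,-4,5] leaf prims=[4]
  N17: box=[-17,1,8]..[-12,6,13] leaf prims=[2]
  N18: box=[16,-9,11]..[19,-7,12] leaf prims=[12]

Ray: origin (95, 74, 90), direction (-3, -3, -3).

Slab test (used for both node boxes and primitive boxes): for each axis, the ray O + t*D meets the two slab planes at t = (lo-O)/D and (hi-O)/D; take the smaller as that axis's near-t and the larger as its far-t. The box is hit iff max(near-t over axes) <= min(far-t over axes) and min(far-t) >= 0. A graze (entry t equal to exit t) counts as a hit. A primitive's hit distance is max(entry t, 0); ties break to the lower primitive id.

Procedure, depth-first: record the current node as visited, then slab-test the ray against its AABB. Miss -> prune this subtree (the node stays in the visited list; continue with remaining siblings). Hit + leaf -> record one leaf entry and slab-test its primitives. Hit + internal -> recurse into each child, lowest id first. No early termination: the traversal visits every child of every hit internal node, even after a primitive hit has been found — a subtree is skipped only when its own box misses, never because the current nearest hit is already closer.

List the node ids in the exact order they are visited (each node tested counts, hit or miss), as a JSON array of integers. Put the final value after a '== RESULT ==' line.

Walk:
N0 x:[76/3,115/3] y:[21,31] z:[68/3,110/3] -> hit [76/3,31], descend [5, 6, 13, 15]
  N5 x:[76/3,31] y:[21,31] z:[68/3,85/3] -> hit [76/3,85/3], descend [8, 9, 11, 18]
    N8 x:[91/3,31] y:[29,31] z:[80/3,85/3] -> miss, prune
    N9 x:[88/3,89/3] y:[21,67/3] z:[68/3,74/3] -> miss, prune
    N11 x:[26,80/3] y:[28,88/3] z:[80/3,83/3] -> miss, prune
    N18 x:[76/3,79/3] y:[27,83/3] z:[26,79/3] -> miss, prune
  N6 x:[80/3,32] y:[71/3,31] z:[28,110/3] -> hit [28,31], descend [1, 4, 7, 14]
    N1 x:[80/3,28] y:[28,85/3] z:[28,85/3] -> hit [28,28] leaf, test {P9@t=28}
    N4 x:[88/3,92/3] y:[73/3,76/3] z:[32,34] -> miss, prune
    N7 x:[91/3,32] y:[88/3,31] z:[109/3,110/3] -> miss, prune
    N14 x:[86/3,89/3] y:[71/3,25] z:[29,31] -> miss, prune
  N13 x:[97/3,106/3] y:[73/3,28] z:[28,95/3] -> miss, prune
  N15 x:[35,115/3] y:[68/3,86/3] z:[23,82/3] -> miss, prune

order=[0, 5, 8, 9, 11, 18, 6, 1, 4, 7, 14, 13, 15]  |boxes|=13  |leaves|=1  hit=P9

== RESULT ==
[0, 5, 8, 9, 11, 18, 6, 1, 4, 7, 14, 13, 15]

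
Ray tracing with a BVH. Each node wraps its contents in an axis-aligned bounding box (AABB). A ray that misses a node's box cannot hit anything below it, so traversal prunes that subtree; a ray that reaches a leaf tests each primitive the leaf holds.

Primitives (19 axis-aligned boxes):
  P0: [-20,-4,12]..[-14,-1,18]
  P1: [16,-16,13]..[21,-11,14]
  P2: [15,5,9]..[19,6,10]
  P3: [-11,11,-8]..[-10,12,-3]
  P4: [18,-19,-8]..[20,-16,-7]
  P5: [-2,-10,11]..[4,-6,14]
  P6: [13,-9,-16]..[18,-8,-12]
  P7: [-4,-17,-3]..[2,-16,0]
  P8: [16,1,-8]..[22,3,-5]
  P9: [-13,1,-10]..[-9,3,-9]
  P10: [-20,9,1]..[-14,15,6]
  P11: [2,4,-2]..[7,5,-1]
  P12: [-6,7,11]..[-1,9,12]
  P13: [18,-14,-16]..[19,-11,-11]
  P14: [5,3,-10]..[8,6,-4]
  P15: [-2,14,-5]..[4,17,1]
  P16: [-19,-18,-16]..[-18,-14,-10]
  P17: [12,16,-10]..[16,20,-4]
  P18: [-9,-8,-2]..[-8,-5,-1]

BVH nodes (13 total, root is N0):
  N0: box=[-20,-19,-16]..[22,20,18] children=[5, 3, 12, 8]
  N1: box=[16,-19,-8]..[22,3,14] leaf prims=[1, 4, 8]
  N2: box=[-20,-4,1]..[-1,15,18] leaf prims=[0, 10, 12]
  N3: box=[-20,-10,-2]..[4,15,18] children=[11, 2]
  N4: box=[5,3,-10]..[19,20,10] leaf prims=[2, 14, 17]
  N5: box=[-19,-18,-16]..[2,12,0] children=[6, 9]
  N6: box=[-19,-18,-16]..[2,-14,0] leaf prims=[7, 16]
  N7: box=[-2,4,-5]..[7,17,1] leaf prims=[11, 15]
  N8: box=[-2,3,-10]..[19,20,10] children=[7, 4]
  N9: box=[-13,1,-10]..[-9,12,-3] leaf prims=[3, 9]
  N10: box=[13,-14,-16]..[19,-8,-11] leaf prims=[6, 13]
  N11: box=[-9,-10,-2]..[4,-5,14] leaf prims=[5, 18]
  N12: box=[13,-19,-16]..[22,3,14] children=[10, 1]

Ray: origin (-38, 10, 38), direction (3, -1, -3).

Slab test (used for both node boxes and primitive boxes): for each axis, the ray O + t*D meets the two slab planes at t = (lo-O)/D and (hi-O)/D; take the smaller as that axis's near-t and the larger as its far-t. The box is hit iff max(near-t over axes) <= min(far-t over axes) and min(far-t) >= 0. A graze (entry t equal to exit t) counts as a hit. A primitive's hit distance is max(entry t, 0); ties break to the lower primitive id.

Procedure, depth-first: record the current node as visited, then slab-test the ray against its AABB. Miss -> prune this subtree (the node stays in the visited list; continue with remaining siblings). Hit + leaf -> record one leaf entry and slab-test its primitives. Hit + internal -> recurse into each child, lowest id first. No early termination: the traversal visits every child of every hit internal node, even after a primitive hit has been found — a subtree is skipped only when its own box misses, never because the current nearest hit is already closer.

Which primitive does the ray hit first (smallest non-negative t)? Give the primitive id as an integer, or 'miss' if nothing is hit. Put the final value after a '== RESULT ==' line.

Walk:
N0 x:[6,20] y:[-10,29] z:[20/3,18] -> hit [20/3,18], descend [3, 5, 8, 12]
  N3 x:[6,14] y:[-5,20] z:[20/3,40/3] -> hit [20/3,40/3], descend [2, 11]
    N2 x:[6,37/3] y:[-5,14] z:[20/3,37/3] -> hit [20/3,37/3] leaf, test {P0(miss), P10(miss), P12(miss)}
    N11 x:[29/3,14] y:[15,20] z:[8,40/3] -> miss, prune
  N5 x:[19/3,40/3] y:[-2,28] z:[38/3,18] -> hit [38/3,40/3], descend [6, 9]
    N6 x:[19/3,40/3] y:[24,28] z:[38/3,18] -> miss, prune
    N9 x:[25/3,29/3] y:[-2,9] z:[41/3,16] -> miss, prune
  N8 x:[12,19] y:[-10,7] z:[28/3,16] -> miss, prune
  N12 x:[17,20] y:[7,29] z:[8,18] -> hit [17,18], descend [1, 10]
    N1 x:[18,20] y:[7,29] z:[8,46/3] -> miss, prune
    N10 x:[17,19] y:[18,24] z:[49/3,18] -> hit [18,18] leaf, test {P6@t=18, P13(miss)}

11 AABB tests over nodes [0, 3, 2, 11, 5, 6, 9, 8, 12, 1, 10]; 2 leaves entered; closest P6.

== RESULT ==
6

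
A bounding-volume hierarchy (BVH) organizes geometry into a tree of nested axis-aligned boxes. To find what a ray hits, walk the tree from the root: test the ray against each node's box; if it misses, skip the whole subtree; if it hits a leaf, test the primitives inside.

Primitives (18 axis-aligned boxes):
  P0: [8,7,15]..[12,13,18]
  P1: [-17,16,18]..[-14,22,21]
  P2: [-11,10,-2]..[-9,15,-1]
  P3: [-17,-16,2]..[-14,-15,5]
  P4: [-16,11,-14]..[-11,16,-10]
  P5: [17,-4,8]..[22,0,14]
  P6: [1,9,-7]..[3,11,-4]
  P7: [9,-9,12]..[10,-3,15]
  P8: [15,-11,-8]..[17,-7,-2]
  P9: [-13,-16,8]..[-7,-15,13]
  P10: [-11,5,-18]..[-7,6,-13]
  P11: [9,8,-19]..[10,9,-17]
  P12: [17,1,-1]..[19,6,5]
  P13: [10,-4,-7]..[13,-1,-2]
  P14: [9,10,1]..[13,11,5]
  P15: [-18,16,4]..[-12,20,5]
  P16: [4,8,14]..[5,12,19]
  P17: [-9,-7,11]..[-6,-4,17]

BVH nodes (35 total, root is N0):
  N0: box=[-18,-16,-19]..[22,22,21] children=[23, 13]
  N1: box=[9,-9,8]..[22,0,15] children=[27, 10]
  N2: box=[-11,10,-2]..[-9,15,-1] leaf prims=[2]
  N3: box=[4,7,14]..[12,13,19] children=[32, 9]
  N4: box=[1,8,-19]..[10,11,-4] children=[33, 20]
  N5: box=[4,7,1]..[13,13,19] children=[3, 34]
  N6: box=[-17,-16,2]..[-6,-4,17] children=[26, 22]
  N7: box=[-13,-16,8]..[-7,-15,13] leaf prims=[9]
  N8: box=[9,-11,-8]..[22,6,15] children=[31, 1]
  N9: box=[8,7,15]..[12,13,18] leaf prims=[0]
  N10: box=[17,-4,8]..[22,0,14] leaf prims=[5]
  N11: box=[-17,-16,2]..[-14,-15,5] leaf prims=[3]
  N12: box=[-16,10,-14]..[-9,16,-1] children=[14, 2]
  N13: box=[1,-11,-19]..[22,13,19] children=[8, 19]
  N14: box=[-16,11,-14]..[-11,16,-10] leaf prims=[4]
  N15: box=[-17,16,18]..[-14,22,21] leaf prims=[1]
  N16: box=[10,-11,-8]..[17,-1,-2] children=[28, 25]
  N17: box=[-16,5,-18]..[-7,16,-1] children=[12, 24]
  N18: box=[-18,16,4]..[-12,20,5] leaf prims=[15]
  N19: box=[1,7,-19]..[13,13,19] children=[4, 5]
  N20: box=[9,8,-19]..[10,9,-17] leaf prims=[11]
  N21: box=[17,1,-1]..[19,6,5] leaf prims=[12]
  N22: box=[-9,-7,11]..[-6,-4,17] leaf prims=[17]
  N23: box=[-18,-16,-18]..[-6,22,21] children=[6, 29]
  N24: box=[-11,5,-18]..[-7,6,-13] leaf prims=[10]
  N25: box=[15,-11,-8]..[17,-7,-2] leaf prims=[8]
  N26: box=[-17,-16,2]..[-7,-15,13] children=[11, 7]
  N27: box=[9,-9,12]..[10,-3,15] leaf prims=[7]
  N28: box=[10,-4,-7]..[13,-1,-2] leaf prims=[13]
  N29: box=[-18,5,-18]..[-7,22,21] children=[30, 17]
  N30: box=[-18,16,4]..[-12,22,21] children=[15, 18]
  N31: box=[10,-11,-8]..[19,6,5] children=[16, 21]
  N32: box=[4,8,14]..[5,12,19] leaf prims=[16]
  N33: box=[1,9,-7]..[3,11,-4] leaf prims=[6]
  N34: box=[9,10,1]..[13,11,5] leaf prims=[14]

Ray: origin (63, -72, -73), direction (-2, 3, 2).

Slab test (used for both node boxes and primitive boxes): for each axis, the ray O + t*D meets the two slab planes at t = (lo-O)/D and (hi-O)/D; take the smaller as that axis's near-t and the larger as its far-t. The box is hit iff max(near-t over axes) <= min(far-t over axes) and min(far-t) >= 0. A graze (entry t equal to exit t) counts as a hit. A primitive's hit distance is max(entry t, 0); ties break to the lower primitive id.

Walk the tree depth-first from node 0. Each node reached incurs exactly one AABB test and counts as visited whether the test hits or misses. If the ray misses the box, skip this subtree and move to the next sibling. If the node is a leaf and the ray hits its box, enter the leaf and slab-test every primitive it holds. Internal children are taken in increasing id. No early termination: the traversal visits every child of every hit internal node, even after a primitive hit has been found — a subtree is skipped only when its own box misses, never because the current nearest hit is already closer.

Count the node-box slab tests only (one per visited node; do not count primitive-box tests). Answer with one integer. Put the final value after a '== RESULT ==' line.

Traverse from the root:
N0 x:[41/2,81/2] y:[56/3,94/3] z:[27,47] -> hit [27,94/3], descend [13, 23]
  N13 x:[41/2,31] y:[61/3,85/3] z:[27,46] -> hit [27,85/3], descend [8, 19]
    N8 x:[41/2,27] y:[61/3,26] z:[65/2,44] -> miss, prune
    N19 x:[25,31] y:[79/3,85/3] z:[27,46] -> hit [27,85/3], descend [4, 5]
      N4 x:[53/2,31] y:[80/3,83/3] z:[27,69/2] -> hit [27,83/3], descend [20, 33]
        N20 x:[53/2,27] y:[80/3,27] z:[27,28] -> hit [27,27] leaf, test {P11@t=27}
        N33 x:[30,31] y:[27,83/3] z:[33,69/2] -> miss, prune
      N5 x:[25,59/2] y:[79/3,85/3] z:[37,46] -> miss, prune
  N23 x:[69/2,81/2] y:[56/3,94/3] z:[55/2,47] -> miss, prune

Visited [0, 13, 8, 19, 4, 20, 33, 5, 23]. Tests: 9 box, 1 leaf. Nearest: P11.

== RESULT ==
9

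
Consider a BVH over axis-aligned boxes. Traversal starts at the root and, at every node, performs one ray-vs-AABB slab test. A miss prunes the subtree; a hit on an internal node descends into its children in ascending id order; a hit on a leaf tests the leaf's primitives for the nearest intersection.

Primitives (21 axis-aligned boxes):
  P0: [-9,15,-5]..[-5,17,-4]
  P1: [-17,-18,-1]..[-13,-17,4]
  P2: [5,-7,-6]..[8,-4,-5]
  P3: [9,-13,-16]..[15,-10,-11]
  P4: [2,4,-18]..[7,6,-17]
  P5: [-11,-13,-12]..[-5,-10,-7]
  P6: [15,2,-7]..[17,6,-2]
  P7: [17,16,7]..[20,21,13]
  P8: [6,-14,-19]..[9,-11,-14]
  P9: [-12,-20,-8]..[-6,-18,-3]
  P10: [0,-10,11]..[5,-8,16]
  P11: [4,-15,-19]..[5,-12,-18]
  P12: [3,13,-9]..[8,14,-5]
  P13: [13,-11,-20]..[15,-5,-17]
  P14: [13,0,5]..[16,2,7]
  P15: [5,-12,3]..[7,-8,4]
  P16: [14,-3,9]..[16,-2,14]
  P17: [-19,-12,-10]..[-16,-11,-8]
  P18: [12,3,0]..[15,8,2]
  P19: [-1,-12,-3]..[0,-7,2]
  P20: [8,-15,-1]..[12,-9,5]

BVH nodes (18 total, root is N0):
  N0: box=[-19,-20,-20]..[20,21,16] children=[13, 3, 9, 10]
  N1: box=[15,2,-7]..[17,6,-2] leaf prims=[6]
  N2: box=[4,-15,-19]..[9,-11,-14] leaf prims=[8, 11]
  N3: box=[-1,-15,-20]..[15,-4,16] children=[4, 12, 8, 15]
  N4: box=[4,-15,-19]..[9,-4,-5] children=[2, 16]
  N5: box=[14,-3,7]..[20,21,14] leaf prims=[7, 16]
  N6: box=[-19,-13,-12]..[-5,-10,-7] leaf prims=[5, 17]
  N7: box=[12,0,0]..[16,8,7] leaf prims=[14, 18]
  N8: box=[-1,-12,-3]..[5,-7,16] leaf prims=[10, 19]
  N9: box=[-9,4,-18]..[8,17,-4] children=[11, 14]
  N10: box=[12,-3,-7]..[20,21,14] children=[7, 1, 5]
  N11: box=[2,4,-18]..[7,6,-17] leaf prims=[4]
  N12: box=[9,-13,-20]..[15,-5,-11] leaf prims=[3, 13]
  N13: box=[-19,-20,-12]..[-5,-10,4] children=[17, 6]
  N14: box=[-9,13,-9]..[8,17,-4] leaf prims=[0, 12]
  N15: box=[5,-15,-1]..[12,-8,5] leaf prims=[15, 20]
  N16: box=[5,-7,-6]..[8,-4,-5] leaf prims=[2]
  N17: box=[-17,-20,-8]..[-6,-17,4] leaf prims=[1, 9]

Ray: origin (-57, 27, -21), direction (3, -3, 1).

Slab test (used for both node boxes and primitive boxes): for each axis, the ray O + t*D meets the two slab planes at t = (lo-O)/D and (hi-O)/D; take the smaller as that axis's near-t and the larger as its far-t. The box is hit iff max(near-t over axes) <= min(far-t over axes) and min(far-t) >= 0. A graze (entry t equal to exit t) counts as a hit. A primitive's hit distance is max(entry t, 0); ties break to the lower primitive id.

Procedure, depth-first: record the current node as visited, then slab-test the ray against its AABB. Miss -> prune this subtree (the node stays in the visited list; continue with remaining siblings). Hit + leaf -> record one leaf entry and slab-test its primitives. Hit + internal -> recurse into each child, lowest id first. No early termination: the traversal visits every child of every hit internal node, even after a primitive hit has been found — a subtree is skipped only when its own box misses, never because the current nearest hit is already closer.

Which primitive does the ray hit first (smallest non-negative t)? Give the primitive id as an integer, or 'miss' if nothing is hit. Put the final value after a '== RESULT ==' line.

Trace the traversal:
N0 x:[38/3,77/3] y:[2,47/3] z:[1,37] -> hit [38/3,47/3], descend [3, 9, 10, 13]
  N3 x:[56/3,24] y:[31/3,14] z:[1,37] -> miss, prune
  N9 x:[16,65/3] y:[10/3,23/3] z:[3,17] -> miss, prune
  N10 x:[23,77/3] y:[2,10] z:[14,35] -> miss, prune
  N13 x:[38/3,52/3] y:[37/3,47/3] z:[9,25] -> hit [38/3,47/3], descend [6, 17]
    N6 x:[38/3,52/3] y:[37/3,40/3] z:[9,14] -> hit [38/3,40/3] leaf, test {P5(miss), P17@t=38/3}
    N17 x:[40/3,17] y:[44/3,47/3] z:[13,25] -> hit [44/3,47/3] leaf, test {P1(miss), P9@t=15}

7 AABB tests over nodes [0, 3, 9, 10, 13, 6, 17]; 2 leaves entered; closest P17.

== RESULT ==
17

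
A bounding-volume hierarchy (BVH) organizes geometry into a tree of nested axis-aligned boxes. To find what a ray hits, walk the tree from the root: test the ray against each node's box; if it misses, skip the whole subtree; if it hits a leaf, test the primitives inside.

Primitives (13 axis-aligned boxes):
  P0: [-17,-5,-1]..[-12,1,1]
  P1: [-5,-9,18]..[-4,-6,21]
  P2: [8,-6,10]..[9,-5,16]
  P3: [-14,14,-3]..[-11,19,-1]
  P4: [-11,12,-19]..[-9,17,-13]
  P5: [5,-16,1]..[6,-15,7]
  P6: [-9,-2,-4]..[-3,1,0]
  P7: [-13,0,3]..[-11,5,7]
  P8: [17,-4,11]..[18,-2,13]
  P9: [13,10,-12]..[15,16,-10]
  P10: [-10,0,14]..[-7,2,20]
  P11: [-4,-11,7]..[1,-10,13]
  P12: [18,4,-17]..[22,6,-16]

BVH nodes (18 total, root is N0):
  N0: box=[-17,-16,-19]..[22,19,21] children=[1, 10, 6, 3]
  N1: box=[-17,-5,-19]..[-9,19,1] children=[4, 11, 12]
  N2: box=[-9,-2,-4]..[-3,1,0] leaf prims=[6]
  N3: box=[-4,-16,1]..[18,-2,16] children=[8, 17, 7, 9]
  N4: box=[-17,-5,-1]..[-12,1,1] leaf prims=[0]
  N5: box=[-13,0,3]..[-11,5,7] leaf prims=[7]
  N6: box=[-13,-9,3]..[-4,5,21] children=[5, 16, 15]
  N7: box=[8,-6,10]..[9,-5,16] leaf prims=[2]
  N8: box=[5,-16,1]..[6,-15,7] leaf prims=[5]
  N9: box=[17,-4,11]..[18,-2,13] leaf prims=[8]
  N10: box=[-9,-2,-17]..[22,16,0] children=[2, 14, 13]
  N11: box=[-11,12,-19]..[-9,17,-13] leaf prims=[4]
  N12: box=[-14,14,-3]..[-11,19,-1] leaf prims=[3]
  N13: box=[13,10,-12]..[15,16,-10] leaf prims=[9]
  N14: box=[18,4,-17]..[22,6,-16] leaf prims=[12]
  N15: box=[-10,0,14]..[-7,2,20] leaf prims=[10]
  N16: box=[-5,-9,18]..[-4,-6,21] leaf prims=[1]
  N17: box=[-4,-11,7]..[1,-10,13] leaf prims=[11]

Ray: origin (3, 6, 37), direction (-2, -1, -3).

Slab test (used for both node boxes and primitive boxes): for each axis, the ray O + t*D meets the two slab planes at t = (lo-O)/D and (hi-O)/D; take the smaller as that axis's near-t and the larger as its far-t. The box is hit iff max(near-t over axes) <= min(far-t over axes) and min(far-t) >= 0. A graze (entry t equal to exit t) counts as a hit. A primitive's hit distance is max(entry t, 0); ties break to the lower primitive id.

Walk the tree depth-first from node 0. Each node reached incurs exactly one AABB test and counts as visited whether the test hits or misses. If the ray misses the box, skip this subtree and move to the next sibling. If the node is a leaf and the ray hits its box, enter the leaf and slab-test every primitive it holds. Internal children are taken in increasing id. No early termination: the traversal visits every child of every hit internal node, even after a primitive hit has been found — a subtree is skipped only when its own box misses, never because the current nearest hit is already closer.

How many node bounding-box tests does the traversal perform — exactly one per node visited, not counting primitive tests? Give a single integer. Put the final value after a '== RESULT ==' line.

Traverse from the root:
N0 x:[-19/2,10] y:[-13,22] z:[16/3,56/3] -> hit [16/3,10], descend [1, 3, 6, 10]
  N1 x:[6,10] y:[-13,11] z:[12,56/3] -> miss, prune
  N3 x:[-15/2,7/2] y:[8,22] z:[7,12] -> miss, prune
  N6 x:[7/2,8] y:[1,15] z:[16/3,34/3] -> hit [16/3,8], descend [5, 15, 16]
    N5 x:[7,8] y:[1,6] z:[10,34/3] -> miss, prune
    N15 x:[5,13/2] y:[4,6] z:[17/3,23/3] -> hit [17/3,6] leaf, test {P10@t=17/3}
    N16 x:[7/2,4] y:[12,15] z:[16/3,19/3] -> miss, prune
  N10 x:[-19/2,6] y:[-10,8] z:[37/3,18] -> miss, prune

order=[0, 1, 3, 6, 5, 15, 16, 10]  |boxes|=8  |leaves|=1  hit=P10

== RESULT ==
8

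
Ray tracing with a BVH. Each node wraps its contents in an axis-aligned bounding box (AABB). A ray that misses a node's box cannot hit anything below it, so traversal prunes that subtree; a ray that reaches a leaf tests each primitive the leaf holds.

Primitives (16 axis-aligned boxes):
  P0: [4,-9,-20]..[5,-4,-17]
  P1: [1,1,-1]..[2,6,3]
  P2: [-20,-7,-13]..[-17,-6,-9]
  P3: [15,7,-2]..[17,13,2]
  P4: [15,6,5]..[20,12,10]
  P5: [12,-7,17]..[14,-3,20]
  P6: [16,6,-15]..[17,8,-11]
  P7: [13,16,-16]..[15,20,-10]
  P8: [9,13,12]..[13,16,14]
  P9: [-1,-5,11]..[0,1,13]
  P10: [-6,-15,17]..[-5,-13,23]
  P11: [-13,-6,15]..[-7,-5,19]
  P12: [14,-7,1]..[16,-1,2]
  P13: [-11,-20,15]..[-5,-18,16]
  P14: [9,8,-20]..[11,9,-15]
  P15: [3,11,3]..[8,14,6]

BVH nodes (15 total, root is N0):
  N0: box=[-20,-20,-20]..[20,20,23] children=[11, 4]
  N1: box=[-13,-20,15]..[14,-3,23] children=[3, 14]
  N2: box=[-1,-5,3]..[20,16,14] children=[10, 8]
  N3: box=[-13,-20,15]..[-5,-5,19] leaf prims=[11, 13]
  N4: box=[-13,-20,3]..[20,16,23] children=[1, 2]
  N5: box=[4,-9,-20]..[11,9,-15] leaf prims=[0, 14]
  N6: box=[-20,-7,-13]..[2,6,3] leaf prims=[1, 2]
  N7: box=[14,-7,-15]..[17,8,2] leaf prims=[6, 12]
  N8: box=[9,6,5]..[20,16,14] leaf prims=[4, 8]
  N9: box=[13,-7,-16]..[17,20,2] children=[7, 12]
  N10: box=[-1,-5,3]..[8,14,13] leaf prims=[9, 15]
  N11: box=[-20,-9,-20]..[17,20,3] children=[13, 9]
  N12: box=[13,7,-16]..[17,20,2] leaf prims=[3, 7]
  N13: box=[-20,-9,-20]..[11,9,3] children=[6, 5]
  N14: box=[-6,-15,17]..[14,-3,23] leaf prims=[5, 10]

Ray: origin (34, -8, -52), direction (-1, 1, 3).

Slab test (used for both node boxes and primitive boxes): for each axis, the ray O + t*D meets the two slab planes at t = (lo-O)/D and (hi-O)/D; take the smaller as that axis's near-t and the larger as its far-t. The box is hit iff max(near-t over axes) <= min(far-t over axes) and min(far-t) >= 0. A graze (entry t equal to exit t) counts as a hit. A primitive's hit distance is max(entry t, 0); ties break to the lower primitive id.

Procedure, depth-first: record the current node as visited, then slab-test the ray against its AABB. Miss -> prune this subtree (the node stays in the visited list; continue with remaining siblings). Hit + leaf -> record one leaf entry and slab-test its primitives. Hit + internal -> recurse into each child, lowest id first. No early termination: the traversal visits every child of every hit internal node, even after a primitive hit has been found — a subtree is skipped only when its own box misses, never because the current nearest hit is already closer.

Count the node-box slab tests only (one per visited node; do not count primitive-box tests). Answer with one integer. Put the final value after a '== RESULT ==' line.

Trace the traversal:
N0 x:[14,54] y:[-12,28] z:[32/3,25] -> hit [14,25], descend [4, 11]
  N4 x:[14,47] y:[-12,24] z:[55/3,25] -> hit [55/3,24], descend [1, 2]
    N1 x:[20,47] y:[-12,5] z:[67/3,25] -> miss, prune
    N2 x:[14,35] y:[3,24] z:[55/3,22] -> hit [55/3,22], descend [8, 10]
      N8 x:[14,25] y:[14,24] z:[19,22] -> hit [19,22] leaf, test {P4@t=19, P8@t=64/3}
      N10 x:[26,35] y:[3,22] z:[55/3,65/3] -> miss, prune
  N11 x:[17,54] y:[-1,28] z:[32/3,55/3] -> hit [17,55/3], descend [9, 13]
    N9 x:[17,21] y:[1,28] z:[12,18] -> hit [17,18], descend [7, 12]
      N7 x:[17,20] y:[1,16] z:[37/3,18] -> miss, prune
      N12 x:[17,21] y:[15,28] z:[12,18] -> hit [17,18] leaf, test {P3@t=17, P7(miss)}
    N13 x:[23,54] y:[-1,17] z:[32/3,55/3] -> miss, prune

order=[0, 4, 1, 2, 8, 10, 11, 9, 7, 12, 13]  |boxes|=11  |leaves|=2  hit=P3

== RESULT ==
11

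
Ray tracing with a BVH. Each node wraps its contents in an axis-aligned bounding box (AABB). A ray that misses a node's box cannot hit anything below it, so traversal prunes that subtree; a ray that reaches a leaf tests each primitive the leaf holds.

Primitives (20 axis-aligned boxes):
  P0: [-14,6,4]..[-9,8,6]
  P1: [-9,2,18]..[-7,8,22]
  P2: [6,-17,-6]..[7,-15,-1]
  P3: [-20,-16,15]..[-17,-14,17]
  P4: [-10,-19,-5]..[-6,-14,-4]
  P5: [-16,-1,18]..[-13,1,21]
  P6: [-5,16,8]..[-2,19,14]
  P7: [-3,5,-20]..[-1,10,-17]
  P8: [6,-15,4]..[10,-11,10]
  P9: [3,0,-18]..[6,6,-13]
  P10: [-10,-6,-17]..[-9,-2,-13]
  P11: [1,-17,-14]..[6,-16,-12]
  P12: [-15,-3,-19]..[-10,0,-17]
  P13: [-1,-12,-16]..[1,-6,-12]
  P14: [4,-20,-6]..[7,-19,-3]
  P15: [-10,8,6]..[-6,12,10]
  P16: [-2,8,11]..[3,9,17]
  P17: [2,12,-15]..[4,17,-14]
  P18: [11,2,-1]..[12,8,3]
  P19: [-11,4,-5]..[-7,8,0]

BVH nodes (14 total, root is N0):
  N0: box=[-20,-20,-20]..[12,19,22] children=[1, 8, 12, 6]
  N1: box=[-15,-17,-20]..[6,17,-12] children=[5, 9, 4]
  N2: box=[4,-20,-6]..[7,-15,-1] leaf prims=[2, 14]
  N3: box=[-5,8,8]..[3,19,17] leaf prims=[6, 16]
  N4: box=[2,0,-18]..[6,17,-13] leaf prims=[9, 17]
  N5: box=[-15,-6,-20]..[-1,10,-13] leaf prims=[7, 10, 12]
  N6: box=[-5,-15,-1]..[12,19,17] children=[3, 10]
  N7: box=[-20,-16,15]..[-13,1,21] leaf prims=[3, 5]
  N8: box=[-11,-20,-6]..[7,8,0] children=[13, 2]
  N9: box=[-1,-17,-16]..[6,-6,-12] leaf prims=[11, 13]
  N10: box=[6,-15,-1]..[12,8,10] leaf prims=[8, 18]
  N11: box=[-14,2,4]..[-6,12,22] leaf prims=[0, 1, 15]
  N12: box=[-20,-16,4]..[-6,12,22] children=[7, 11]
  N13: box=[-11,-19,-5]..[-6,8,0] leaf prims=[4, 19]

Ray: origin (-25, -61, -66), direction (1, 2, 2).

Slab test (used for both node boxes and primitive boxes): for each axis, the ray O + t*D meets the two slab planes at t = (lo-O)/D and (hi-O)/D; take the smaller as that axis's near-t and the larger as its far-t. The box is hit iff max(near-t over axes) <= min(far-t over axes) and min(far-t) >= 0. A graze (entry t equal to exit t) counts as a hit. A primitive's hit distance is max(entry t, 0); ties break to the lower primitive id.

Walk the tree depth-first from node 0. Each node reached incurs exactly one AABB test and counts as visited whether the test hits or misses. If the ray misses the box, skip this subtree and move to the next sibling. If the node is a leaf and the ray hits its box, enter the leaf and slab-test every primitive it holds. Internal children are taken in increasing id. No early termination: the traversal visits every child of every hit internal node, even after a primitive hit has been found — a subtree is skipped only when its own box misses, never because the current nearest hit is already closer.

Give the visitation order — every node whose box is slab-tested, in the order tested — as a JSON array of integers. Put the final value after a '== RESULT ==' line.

Trace the traversal:
N0 x:[5,37] y:[41/2,40] z:[23,44] -> hit [23,37], descend [1, 6, 8, 12]
  N1 x:[10,31] y:[22,39] z:[23,27] -> hit [23,27], descend [4, 5, 9]
    N4 x:[27,31] y:[61/2,39] z:[24,53/2] -> miss, prune
    N5 x:[10,24] y:[55/2,71/2] z:[23,53/2] -> miss, prune
    N9 x:[24,31] y:[22,55/2] z:[25,27] -> hit [25,27] leaf, test {P11(miss), P13@t=25}
  N6 x:[20,37] y:[23,40] z:[65/2,83/2] -> hit [65/2,37], descend [3, 10]
    N3 x:[20,28] y:[69/2,40] z:[37,83/2] -> miss, prune
    N10 x:[31,37] y:[23,69/2] z:[65/2,38] -> hit [65/2,69/2] leaf, test {P8(miss), P18(miss)}
  N8 x:[14,32] y:[41/2,69/2] z:[30,33] -> hit [30,32], descend [2, 13]
    N2 x:[29,32] y:[41/2,23] z:[30,65/2] -> miss, prune
    N13 x:[14,19] y:[21,69/2] z:[61/2,33] -> miss, prune
  N12 x:[5,19] y:[45/2,73/2] z:[35,44] -> miss, prune

order=[0, 1, 4, 5, 9, 6, 3, 10, 8, 2, 13, 12]  |boxes|=12  |leaves|=2  hit=P13

== RESULT ==
[0, 1, 4, 5, 9, 6, 3, 10, 8, 2, 13, 12]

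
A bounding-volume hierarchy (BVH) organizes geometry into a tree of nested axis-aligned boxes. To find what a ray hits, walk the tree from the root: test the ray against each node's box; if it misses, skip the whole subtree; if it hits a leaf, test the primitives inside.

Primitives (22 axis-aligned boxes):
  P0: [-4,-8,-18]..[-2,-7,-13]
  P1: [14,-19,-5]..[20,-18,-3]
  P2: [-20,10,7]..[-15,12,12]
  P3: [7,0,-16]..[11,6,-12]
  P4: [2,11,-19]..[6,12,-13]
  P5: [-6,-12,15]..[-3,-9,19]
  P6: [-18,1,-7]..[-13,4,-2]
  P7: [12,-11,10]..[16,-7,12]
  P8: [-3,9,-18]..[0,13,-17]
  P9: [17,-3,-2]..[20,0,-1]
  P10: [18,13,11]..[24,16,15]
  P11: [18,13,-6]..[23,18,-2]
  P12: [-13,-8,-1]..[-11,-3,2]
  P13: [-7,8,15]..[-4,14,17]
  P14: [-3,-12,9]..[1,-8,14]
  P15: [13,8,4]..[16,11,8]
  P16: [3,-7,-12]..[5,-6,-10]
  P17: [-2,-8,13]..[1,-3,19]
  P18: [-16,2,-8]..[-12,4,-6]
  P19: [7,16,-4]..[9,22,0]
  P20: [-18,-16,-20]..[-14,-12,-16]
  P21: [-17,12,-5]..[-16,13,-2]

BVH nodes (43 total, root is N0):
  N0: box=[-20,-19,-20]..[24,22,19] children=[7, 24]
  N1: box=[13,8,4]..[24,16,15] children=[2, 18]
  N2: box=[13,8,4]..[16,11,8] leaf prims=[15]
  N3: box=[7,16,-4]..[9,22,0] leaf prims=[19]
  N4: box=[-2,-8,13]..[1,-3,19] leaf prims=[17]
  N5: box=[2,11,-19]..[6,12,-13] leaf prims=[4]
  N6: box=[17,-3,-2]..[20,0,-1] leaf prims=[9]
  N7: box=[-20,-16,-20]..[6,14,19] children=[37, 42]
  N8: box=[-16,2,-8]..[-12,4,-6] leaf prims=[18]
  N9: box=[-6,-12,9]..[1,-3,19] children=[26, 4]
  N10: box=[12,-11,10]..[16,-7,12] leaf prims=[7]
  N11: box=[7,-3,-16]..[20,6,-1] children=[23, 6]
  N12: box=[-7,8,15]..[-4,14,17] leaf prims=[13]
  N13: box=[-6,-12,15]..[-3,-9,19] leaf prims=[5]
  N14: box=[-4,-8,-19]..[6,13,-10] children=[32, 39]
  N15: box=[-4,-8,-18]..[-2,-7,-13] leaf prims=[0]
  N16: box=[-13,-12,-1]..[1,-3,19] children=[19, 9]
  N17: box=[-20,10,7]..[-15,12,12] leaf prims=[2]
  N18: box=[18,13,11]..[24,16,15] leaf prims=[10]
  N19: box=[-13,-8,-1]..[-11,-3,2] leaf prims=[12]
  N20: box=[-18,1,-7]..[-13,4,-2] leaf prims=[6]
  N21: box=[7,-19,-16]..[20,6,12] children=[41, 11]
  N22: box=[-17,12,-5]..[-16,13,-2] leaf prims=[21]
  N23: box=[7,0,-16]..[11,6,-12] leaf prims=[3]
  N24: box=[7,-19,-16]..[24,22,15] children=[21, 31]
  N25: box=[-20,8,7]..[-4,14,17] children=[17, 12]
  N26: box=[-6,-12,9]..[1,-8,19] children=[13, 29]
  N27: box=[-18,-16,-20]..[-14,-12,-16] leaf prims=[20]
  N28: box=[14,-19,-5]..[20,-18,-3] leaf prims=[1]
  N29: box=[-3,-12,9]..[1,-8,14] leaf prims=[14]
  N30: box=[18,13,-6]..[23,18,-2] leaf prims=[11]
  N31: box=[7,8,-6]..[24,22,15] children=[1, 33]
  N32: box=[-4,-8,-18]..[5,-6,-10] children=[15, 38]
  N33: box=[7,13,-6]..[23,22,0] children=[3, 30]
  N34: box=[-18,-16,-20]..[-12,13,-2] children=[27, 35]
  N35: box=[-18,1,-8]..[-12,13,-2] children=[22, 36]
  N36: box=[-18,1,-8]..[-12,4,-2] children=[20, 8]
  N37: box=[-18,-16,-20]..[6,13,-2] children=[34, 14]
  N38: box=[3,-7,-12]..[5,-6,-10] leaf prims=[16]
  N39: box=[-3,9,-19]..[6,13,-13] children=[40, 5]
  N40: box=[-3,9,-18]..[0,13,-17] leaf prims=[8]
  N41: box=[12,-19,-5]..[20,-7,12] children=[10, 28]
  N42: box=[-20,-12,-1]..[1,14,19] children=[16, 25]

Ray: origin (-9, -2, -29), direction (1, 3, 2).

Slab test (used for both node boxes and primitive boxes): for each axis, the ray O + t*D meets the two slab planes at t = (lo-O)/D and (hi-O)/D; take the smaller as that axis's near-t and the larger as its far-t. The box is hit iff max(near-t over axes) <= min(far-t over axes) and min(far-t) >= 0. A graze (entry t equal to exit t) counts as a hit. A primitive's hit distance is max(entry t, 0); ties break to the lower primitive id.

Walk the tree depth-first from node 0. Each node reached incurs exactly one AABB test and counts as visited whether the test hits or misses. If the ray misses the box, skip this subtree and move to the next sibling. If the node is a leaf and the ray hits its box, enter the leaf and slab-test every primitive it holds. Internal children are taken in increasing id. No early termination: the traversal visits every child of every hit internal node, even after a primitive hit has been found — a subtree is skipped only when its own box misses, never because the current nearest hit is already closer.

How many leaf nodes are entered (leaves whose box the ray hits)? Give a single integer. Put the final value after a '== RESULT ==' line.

Walk:
N0 x:[-11,33] y:[-17/3,8] z:[9/2,24] -> hit [9/2,8], descend [7, 24]
  N7 x:[-11,15] y:[-14/3,16/3] z:[9/2,24] -> hit [9/2,16/3], descend [37, 42]
    N37 x:[-9,15] y:[-14/3,5] z:[9/2,27/2] -> hit [9/2,5], descend [14, 34]
      N14 x:[5,15] y:[-2,5] z:[5,19/2] -> hit [5,5], descend [32, 39]
        N32 x:[5,14] y:[-2,-4/3] z:[11/2,19/2] -> miss, prune
        N39 x:[6,15] y:[11/3,5] z:[5,8] -> miss, prune
      N34 x:[-9,-3] y:[-14/3,5] z:[9/2,27/2] -> miss, prune
    N42 x:[-11,10] y:[-10/3,16/3] z:[14,24] -> miss, prune
  N24 x:[16,33] y:[-17/3,8] z:[13/2,22] -> miss, prune

Visited [0, 7, 37, 14, 32, 39, 34, 42, 24]. Tests: 9 box, 0 leaf. Nearest: miss.

== RESULT ==
0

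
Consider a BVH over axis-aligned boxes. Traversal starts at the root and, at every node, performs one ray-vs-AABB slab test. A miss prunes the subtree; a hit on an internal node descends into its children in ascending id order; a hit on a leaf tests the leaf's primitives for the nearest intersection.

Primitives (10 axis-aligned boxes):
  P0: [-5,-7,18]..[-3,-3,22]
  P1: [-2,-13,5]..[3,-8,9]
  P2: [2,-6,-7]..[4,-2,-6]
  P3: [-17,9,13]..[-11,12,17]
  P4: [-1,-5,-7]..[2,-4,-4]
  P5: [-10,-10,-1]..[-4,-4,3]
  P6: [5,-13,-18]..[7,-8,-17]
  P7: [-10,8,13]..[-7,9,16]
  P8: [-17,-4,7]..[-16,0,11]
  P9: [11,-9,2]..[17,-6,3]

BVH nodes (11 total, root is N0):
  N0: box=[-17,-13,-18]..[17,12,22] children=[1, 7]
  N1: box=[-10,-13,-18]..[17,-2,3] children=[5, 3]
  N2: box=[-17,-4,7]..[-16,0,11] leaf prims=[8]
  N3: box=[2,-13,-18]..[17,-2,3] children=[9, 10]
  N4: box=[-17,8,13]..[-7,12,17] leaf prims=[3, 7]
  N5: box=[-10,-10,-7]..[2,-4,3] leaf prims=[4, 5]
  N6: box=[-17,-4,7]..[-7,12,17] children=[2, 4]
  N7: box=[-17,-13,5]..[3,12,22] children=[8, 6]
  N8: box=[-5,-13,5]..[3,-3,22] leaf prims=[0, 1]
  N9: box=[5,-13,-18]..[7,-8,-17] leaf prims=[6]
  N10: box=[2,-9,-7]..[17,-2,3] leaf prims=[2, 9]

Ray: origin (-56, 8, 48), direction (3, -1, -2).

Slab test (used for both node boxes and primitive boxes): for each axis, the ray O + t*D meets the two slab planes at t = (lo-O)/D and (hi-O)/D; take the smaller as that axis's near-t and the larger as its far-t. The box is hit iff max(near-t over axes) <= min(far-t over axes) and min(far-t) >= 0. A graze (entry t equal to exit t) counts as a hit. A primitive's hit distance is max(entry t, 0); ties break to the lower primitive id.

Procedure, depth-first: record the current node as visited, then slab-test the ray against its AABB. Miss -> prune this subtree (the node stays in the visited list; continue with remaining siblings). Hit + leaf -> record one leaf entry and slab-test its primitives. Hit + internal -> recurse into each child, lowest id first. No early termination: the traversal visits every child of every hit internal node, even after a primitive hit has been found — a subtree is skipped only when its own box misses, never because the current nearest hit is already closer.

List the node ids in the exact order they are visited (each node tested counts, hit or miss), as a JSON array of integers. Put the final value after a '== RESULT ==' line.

Walk:
N0 x:[13,73/3] y:[-4,21] z:[13,33] -> hit [13,21], descend [1, 7]
  N1 x:[46/3,73/3] y:[10,21] z:[45/2,33] -> miss, prune
  N7 x:[13,59/3] y:[-4,21] z:[13,43/2] -> hit [13,59/3], descend [6, 8]
    N6 x:[13,49/3] y:[-4,12] z:[31/2,41/2] -> miss, prune
    N8 x:[17,59/3] y:[11,21] z:[13,43/2] -> hit [17,59/3] leaf, test {P0(miss), P1@t=39/2}

Summary -> nodes [0, 1, 7, 6, 8]; box-tests=5; leaf-entries=1; first=P1

== RESULT ==
[0, 1, 7, 6, 8]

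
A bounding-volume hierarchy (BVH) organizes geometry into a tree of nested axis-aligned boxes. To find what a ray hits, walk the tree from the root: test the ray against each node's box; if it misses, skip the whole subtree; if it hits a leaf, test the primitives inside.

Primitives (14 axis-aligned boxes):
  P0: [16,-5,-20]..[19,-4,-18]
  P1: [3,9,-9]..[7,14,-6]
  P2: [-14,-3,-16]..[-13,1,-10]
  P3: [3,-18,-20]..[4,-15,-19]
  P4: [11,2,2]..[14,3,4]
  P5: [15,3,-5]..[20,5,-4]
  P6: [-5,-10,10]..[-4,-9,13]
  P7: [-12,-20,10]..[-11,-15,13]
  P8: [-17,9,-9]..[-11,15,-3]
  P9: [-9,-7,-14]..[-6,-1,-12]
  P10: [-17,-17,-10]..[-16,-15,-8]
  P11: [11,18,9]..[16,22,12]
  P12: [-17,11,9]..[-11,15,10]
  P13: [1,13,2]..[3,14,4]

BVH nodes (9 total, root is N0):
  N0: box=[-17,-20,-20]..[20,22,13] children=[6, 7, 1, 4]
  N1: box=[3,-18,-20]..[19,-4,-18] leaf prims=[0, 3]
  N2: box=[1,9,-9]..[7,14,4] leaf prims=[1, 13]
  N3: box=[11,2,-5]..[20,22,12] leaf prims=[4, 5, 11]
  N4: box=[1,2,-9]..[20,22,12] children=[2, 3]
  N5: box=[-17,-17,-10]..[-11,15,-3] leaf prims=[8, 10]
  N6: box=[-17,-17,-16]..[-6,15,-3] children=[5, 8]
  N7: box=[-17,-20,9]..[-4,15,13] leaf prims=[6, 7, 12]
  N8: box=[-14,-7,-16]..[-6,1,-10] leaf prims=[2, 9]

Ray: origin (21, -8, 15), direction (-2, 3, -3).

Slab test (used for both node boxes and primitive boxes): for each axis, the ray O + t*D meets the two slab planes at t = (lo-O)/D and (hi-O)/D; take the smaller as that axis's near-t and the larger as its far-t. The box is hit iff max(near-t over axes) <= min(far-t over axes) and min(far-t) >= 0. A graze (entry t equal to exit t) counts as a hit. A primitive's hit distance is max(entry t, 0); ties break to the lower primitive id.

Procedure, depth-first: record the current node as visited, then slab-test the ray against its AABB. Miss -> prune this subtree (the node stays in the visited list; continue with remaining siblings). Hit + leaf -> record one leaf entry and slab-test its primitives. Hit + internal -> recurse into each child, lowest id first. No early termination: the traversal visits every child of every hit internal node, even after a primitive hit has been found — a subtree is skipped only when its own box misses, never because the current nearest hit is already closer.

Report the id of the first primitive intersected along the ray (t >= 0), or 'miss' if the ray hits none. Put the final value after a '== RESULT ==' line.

Trace the traversal:
N0 x:[1/2,19] y:[-4,10] z:[2/3,35/3] -> hit [2/3,10], descend [1, 4, 6, 7]
  N1 x:[1,9] y:[-10/3,4/3] z:[11,35/3] -> miss, prune
  N4 x:[1/2,10] y:[10/3,10] z:[1,8] -> hit [10/3,8], descend [2, 3]
    N2 x:[7,10] y:[17/3,22/3] z:[11/3,8] -> hit [7,22/3] leaf, test {P1@t=7, P13(miss)}
    N3 x:[1/2,5] y:[10/3,10] z:[1,20/3] -> hit [10/3,5] leaf, test {P4@t=11/3, P5(miss), P11(miss)}
  N6 x:[27/2,19] y:[-3,23/3] z:[6,31/3] -> miss, prune
  N7 x:[25/2,19] y:[-4,23/3] z:[2/3,2] -> miss, prune

order=[0, 1, 4, 2, 3, 6, 7]  |boxes|=7  |leaves|=2  hit=P4

== RESULT ==
4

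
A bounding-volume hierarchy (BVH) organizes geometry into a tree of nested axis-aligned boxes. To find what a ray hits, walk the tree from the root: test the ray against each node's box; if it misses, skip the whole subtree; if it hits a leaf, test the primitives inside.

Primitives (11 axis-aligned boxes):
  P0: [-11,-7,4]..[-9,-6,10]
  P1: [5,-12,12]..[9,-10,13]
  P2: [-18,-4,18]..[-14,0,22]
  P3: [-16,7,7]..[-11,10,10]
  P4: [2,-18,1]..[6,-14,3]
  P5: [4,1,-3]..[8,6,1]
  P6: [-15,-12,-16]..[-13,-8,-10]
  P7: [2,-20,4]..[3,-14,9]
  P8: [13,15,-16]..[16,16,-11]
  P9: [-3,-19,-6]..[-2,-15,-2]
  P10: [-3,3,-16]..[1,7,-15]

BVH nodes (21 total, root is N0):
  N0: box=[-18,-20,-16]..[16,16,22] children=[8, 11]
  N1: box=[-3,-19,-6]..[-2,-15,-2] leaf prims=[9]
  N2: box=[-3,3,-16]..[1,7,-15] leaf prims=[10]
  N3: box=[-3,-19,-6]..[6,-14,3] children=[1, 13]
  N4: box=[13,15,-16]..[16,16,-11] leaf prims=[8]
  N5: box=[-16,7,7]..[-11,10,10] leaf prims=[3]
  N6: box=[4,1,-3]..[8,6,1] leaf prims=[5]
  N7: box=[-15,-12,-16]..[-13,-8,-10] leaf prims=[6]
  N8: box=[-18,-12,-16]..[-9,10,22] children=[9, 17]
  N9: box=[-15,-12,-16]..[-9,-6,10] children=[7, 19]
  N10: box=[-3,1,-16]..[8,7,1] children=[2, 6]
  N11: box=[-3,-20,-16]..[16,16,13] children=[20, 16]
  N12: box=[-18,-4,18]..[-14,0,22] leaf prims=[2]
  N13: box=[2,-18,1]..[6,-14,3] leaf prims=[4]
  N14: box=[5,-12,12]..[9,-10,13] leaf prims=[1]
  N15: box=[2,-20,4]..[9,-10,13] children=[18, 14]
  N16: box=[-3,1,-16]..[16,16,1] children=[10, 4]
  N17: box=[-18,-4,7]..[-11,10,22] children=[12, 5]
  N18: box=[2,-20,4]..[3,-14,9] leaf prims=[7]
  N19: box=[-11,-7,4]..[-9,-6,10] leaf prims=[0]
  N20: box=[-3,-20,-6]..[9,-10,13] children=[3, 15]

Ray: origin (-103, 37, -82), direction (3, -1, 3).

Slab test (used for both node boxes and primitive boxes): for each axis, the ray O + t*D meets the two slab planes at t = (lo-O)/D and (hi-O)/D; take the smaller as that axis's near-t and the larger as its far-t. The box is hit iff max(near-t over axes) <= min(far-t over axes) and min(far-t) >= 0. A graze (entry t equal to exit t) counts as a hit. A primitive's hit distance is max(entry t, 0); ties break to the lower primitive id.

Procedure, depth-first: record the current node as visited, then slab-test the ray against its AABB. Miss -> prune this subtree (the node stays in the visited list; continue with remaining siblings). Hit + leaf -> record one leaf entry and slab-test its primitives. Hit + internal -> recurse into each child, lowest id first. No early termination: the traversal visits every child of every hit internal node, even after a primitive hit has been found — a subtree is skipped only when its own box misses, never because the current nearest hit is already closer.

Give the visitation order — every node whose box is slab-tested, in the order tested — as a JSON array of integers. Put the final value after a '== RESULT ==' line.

Walk:
N0 x:[85/3,119/3] y:[21,57] z:[22,104/3] -> hit [85/3,104/3], descend [8, 11]
  N8 x:[85/3,94/3] y:[27,49] z:[22,104/3] -> hit [85/3,94/3], descend [9, 17]
    N9 x:[88/3,94/3] y:[43,49] z:[22,92/3] -> miss, prune
    N17 x:[85/3,92/3] y:[27,41] z:[89/3,104/3] -> hit [89/3,92/3], descend [5, 12]
      N5 x:[29,92/3] y:[27,30] z:[89/3,92/3] -> hit [89/3,30] leaf, test {P3@t=89/3}
      N12 x:[85/3,89/3] y:[37,41] z:[100/3,104/3] -> miss, prune
  N11 x:[100/3,119/3] y:[21,57] z:[22,95/3] -> miss, prune

7 AABB tests over nodes [0, 8, 9, 17, 5, 12, 11]; 1 leaf entered; closest P3.

== RESULT ==
[0, 8, 9, 17, 5, 12, 11]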